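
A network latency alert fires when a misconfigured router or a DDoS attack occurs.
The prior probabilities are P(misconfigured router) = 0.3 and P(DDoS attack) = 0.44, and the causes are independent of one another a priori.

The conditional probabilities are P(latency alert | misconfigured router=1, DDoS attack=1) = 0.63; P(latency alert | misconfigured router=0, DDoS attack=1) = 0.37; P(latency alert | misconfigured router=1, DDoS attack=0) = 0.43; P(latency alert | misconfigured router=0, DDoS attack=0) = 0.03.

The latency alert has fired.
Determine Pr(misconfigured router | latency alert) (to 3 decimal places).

P(latency alert) = 0.03·0.7·0.56 + 0.37·0.7·0.44 + 0.43·0.3·0.56 + 0.63·0.3·0.44 = 0.011760 + 0.113960 + 0.072240 + 0.083160 = 0.281120
Restricting to configurations with misconfigured router present: 0.072240 + 0.083160 = 0.155400.
So P(misconfigured router | latency alert) = 0.155400/0.281120 ≈ 0.553.

Pr(misconfigured router | latency alert) ≈ 0.553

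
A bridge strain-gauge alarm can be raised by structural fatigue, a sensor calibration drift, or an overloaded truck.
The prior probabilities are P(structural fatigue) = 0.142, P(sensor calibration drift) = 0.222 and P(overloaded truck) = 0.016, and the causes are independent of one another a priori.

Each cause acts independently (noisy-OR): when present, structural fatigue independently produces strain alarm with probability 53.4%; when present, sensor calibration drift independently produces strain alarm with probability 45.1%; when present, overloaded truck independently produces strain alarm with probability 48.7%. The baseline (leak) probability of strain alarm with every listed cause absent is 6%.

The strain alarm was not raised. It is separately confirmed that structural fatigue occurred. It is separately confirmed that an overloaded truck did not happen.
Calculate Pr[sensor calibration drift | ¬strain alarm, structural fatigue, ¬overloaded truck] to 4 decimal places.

Pr[sensor calibration drift | ¬strain alarm, structural fatigue, ¬overloaded truck] ≈ 0.1354

Under noisy-OR, P(strain alarm | causes) = 1 − (1−0.06)·∏(1−qᵢ) over the active causes.
Enumerate both values of sensor calibration drift and weight by the priors:
  P(¬strain alarm | structural fatigue, ¬overloaded truck) = 0.43804×0.778 + 0.240484×0.222
        = 0.340795 + 0.053387 = 0.394182
Configurations with sensor calibration drift contribute 0.053387, so
  P(sensor calibration drift | ¬strain alarm, structural fatigue, ¬overloaded truck) = 0.053387 / 0.394182 ≈ 0.1354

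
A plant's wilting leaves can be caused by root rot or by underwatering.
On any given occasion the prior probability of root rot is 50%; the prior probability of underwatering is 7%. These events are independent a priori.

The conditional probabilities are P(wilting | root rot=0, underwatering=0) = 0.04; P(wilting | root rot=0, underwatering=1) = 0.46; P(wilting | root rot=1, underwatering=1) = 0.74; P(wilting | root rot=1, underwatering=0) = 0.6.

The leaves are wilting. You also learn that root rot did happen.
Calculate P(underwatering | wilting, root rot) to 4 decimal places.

P(underwatering | wilting, root rot) ≈ 0.0849

For the numerator, keep only underwatering=true terms: 0.74*0.07 = 0.051800
Denominator P(wilting | root rot): 0.6*0.93 + 0.74*0.07 = 0.609800
P(underwatering | wilting, root rot) = 0.051800/0.609800 ≈ 0.0849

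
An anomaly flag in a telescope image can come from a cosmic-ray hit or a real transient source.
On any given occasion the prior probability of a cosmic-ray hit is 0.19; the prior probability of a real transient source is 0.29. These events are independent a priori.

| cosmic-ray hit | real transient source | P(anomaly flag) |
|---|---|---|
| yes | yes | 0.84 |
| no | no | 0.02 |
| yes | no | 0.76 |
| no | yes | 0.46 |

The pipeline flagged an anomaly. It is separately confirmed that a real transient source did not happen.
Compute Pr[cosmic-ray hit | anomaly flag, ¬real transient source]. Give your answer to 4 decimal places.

Pr[cosmic-ray hit | anomaly flag, ¬real transient source] ≈ 0.8991

For the numerator, keep only cosmic-ray hit=true terms: 0.76*0.19 = 0.144400
Denominator P(anomaly flag | ¬real transient source): 0.02*0.81 + 0.76*0.19 = 0.160600
P(cosmic-ray hit | anomaly flag, ¬real transient source) = 0.144400/0.160600 ≈ 0.8991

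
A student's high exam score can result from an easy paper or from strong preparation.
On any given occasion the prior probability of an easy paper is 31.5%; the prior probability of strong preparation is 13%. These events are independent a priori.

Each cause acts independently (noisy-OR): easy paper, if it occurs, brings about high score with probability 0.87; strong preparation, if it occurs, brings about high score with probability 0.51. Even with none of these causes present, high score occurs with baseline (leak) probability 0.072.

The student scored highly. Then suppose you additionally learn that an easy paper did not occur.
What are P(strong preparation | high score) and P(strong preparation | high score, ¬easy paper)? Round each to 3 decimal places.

P(strong preparation | high score) ≈ 0.235; P(strong preparation | high score, ¬easy paper) ≈ 0.531

Under noisy-OR, P(high score | causes) = 1 − (1−0.072)·∏(1−qᵢ) over the active causes.
P(high score) = 0.072×0.685×0.87 + 0.54528×0.685×0.13 + 0.87936×0.315×0.87 + 0.940886×0.315×0.13 = 0.042908 + 0.048557 + 0.240989 + 0.038529 = 0.370983
The strong preparation-present share is 0.048557 + 0.038529 = 0.087086.
Hence the posterior is 0.087086/0.370983 ≈ 0.235.

With the extra evidence:
Sum P(high score|·) weighted by the priors over both values of strong preparation:
  P(high score | ¬easy paper) = 0.072·0.87 + 0.54528·0.13
        = 0.062640 + 0.070886 = 0.133526
Configurations with strong preparation contribute 0.070886, so
  P(strong preparation | high score, ¬easy paper) = 0.070886 / 0.133526 ≈ 0.531
Ruling out easy paper raises the posterior on strong preparation — the flip side of explaining away.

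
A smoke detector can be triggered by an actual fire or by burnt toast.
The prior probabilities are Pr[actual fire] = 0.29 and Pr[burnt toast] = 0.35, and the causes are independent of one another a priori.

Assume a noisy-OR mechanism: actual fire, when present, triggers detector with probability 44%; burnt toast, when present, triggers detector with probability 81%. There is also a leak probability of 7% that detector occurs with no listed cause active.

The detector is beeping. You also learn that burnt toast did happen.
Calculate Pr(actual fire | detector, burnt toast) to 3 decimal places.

Under noisy-OR, P(detector | causes) = 1 − (1−0.07)·∏(1−qᵢ) over the active causes.
Enumerate both values of actual fire and weight by the priors:
  P(detector | burnt toast) = 0.8233×0.71 + 0.901048×0.29
        = 0.584543 + 0.261304 = 0.845847
Keeping only the actual fire-present terms gives 0.261304, so
  P(actual fire | detector, burnt toast) = 0.261304 / 0.845847 ≈ 0.309

Pr(actual fire | detector, burnt toast) ≈ 0.309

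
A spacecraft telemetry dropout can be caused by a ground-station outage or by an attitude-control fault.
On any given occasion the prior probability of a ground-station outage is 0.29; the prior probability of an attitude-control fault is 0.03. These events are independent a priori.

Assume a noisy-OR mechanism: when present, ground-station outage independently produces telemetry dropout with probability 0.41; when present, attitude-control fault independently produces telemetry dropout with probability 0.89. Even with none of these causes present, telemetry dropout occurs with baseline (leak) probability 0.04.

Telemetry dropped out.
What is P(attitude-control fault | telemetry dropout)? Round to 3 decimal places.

P(attitude-control fault | telemetry dropout) ≈ 0.154

Under noisy-OR, P(telemetry dropout | causes) = 1 − (1−0.04)·∏(1−qᵢ) over the active causes.
Numerator (weight on configurations with attitude-control fault): 0.019051 + 0.008158 = 0.027209
Denominator P(telemetry dropout): 0.04*0.71*0.97 + 0.8944*0.71*0.03 + 0.4336*0.29*0.97 + 0.937696*0.29*0.03 = 0.176729
P(attitude-control fault | telemetry dropout) = 0.027209/0.176729 ≈ 0.154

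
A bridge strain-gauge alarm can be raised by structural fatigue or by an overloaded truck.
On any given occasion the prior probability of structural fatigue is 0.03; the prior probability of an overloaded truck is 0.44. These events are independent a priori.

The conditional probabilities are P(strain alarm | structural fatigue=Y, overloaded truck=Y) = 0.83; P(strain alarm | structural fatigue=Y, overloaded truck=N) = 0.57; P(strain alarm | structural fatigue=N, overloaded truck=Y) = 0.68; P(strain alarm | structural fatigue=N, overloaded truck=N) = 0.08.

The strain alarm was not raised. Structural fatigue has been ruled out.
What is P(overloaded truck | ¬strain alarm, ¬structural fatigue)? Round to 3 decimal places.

P(overloaded truck | ¬strain alarm, ¬structural fatigue) ≈ 0.215

Numerator (weight on configurations with overloaded truck): 0.32·0.44 = 0.140800
Denominator P(¬strain alarm | ¬structural fatigue): 0.92·0.56 + 0.32·0.44 = 0.656000
Posterior = 0.140800 / 0.656000 ≈ 0.215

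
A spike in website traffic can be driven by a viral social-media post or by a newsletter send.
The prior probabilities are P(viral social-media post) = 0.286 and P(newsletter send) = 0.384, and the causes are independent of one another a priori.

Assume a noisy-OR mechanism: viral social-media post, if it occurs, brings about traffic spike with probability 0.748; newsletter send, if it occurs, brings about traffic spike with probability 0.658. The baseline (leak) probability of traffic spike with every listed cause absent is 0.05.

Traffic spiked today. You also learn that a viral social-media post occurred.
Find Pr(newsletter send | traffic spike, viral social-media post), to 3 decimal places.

Under noisy-OR, P(traffic spike | causes) = 1 − (1−0.05)·∏(1−qᵢ) over the active causes.
For the numerator, keep only newsletter send=true terms: 0.918125×0.384 = 0.352560
Denominator P(traffic spike | viral social-media post): 0.7606×0.616 + 0.918125×0.384 = 0.821090
P(newsletter send | traffic spike, viral social-media post) = 0.352560/0.821090 ≈ 0.429

Pr(newsletter send | traffic spike, viral social-media post) ≈ 0.429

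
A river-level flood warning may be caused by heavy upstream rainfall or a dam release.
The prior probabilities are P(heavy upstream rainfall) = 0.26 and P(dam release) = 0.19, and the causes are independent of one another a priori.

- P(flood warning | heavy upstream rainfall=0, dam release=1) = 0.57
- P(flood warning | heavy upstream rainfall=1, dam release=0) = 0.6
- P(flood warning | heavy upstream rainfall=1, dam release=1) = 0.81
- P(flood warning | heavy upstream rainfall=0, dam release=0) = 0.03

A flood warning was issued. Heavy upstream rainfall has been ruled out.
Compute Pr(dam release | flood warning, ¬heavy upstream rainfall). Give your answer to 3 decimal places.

Enumerate both values of dam release and weight by the priors:
  P(flood warning | ¬heavy upstream rainfall) = 0.03*0.81 + 0.57*0.19
        = 0.024300 + 0.108300 = 0.132600
Keeping only the dam release-present terms gives 0.108300, so
  P(dam release | flood warning, ¬heavy upstream rainfall) = 0.108300 / 0.132600 ≈ 0.817

Pr(dam release | flood warning, ¬heavy upstream rainfall) ≈ 0.817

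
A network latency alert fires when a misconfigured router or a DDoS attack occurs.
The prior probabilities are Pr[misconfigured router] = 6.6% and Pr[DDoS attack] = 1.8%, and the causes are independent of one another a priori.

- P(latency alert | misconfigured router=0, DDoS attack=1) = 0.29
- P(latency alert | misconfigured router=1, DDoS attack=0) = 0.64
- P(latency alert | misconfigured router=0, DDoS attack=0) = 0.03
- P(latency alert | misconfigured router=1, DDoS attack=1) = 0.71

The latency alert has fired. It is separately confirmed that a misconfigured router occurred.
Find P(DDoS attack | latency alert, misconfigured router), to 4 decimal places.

P(DDoS attack | latency alert, misconfigured router) ≈ 0.0199

P(latency alert | misconfigured router) = 0.64·0.982 + 0.71·0.018 = 0.628480 + 0.012780 = 0.641260
Restricting to configurations with DDoS attack present: 0.71·0.018 = 0.012780.
P(DDoS attack | latency alert, misconfigured router) = 0.012780 / 0.641260 ≈ 0.0199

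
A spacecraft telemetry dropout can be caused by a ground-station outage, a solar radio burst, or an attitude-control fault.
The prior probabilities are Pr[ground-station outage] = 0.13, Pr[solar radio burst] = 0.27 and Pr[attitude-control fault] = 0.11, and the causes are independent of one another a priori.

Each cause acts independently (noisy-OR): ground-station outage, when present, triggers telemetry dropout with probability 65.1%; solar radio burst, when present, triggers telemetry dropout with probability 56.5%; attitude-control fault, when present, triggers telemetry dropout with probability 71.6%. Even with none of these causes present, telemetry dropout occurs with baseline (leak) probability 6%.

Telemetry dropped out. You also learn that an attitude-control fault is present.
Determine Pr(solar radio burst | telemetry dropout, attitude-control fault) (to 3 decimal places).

Under noisy-OR, P(telemetry dropout | causes) = 1 − (1−0.06)·∏(1−qᵢ) over the active causes.
For the numerator, keep only solar radio burst=true terms: 0.207622 + 0.033677 = 0.241299
Normalizer over all consistent configurations: 0.73304·0.87·0.73 + 0.883872·0.87·0.27 + 0.906831·0.13·0.73 + 0.959471·0.13·0.27 = 0.792911
Posterior = 0.241299 / 0.792911 ≈ 0.304

Pr(solar radio burst | telemetry dropout, attitude-control fault) ≈ 0.304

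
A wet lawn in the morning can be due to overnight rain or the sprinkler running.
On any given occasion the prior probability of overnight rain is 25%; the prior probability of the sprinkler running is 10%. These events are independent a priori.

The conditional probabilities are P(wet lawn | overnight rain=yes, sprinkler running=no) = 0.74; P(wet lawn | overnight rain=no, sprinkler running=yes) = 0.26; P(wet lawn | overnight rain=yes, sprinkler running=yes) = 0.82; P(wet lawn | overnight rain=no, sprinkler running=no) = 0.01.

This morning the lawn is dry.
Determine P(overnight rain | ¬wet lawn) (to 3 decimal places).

P(overnight rain | ¬wet lawn) ≈ 0.080

Enumerate the 4 (overnight rain, sprinkler running) configurations and weight by the priors:
  P(¬wet lawn) = 0.99×0.75×0.9 + 0.74×0.75×0.1 + 0.26×0.25×0.9 + 0.18×0.25×0.1
        = 0.668250 + 0.055500 + 0.058500 + 0.004500 = 0.786750
The terms with overnight rain present sum to 0.063000, so
  P(overnight rain | ¬wet lawn) = 0.063000 / 0.786750 ≈ 0.080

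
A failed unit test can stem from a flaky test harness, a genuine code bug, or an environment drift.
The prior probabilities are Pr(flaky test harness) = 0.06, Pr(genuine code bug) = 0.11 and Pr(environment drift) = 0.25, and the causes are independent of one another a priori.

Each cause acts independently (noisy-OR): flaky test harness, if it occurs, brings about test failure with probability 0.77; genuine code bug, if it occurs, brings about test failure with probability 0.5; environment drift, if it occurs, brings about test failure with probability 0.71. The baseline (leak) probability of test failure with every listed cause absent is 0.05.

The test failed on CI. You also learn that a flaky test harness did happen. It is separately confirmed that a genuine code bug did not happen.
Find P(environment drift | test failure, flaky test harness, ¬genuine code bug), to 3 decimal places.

Under noisy-OR, P(test failure | causes) = 1 − (1−0.05)·∏(1−qᵢ) over the active causes.
P(test failure | flaky test harness, ¬genuine code bug) = 0.7815*0.75 + 0.936635*0.25 = 0.586125 + 0.234159 = 0.820284
The environment drift-present share is 0.936635*0.25 = 0.234159.
Hence the posterior is 0.234159/0.820284 ≈ 0.285.

P(environment drift | test failure, flaky test harness, ¬genuine code bug) ≈ 0.285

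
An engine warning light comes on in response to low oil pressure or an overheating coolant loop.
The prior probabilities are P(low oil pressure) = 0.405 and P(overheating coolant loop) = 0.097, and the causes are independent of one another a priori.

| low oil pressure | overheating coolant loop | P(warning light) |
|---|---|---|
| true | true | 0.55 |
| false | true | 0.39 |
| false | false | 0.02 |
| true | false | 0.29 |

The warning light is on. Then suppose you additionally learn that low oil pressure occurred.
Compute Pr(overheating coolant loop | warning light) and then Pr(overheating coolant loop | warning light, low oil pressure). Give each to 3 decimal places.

Weight on overheating coolant loop=true, given the evidence: 0.022509 + 0.021607 = 0.044116
Normalizer over all consistent configurations: 0.02×0.595×0.903 + 0.39×0.595×0.097 + 0.29×0.405×0.903 + 0.55×0.405×0.097 = 0.160919
P(overheating coolant loop | warning light) = 0.044116/0.160919 ≈ 0.274

Now condition on the additional information:
By total probability over both values of overheating coolant loop:
  P(warning light | low oil pressure) = 0.29×0.903 + 0.55×0.097
        = 0.261870 + 0.053350 = 0.315220
Keeping only the overheating coolant loop-present terms gives 0.053350, so
  P(overheating coolant loop | warning light, low oil pressure) = 0.053350 / 0.315220 ≈ 0.169

Pr(overheating coolant loop | warning light) ≈ 0.274; Pr(overheating coolant loop | warning light, low oil pressure) ≈ 0.169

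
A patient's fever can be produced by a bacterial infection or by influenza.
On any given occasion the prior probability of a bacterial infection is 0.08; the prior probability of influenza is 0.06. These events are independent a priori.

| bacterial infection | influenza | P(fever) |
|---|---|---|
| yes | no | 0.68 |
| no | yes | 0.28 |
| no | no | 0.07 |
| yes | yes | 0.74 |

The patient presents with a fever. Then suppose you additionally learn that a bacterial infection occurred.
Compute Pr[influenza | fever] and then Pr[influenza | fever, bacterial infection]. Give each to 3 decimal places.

Pr[influenza | fever] ≈ 0.145; Pr[influenza | fever, bacterial infection] ≈ 0.065

By total probability over the 4 (bacterial infection, influenza) configurations:
  P(fever) = 0.07×0.92×0.94 + 0.28×0.92×0.06 + 0.68×0.08×0.94 + 0.74×0.08×0.06
        = 0.060536 + 0.015456 + 0.051136 + 0.003552 = 0.130680
The terms with influenza present sum to 0.019008, so
  P(influenza | fever) = 0.019008 / 0.130680 ≈ 0.145

With the extra evidence:
P(fever | bacterial infection) = 0.68×0.94 + 0.74×0.06 = 0.639200 + 0.044400 = 0.683600
Restricting to configurations with influenza present: 0.74×0.06 = 0.044400.
So P(influenza | fever, bacterial infection) = 0.044400/0.683600 ≈ 0.065.
This is intercausal reasoning (explaining away): once bacterial infection accounts for the fever, influenza becomes less likely.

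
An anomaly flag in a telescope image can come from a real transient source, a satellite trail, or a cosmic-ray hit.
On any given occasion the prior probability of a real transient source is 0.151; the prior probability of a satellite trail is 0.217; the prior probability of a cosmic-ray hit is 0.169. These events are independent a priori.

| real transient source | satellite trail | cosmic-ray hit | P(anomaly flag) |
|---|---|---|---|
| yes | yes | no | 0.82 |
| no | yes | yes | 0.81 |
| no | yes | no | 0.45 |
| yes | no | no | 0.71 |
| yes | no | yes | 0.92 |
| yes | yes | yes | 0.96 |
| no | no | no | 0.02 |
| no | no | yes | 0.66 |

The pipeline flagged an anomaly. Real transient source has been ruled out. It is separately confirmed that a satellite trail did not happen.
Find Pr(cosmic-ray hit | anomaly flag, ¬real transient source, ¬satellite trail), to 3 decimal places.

Pr(cosmic-ray hit | anomaly flag, ¬real transient source, ¬satellite trail) ≈ 0.870

Enumerate both values of cosmic-ray hit and weight by the priors:
  P(anomaly flag | ¬real transient source, ¬satellite trail) = 0.02·0.831 + 0.66·0.169
        = 0.016620 + 0.111540 = 0.128160
Keeping only the cosmic-ray hit-present terms gives 0.111540, so
  P(cosmic-ray hit | anomaly flag, ¬real transient source, ¬satellite trail) = 0.111540 / 0.128160 ≈ 0.870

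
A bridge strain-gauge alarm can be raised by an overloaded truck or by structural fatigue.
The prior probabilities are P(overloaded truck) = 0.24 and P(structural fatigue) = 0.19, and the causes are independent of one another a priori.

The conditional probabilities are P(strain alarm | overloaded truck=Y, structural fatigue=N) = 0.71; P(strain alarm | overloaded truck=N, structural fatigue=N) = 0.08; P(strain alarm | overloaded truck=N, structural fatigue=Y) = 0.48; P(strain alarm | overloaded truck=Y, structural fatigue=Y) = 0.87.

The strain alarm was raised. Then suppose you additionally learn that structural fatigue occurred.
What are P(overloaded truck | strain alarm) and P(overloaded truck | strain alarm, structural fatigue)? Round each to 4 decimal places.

Weight on overloaded truck=true, given the evidence: 0.138024 + 0.039672 = 0.177696
Denominator P(strain alarm): 0.08*0.76*0.81 + 0.48*0.76*0.19 + 0.71*0.24*0.81 + 0.87*0.24*0.19 = 0.296256
P(overloaded truck | strain alarm) = 0.177696/0.296256 ≈ 0.5998

Now also conditioning on structural fatigue=true:
P(strain alarm | structural fatigue) = 0.48*0.76 + 0.87*0.24 = 0.364800 + 0.208800 = 0.573600
Restricting to configurations with overloaded truck present: 0.87*0.24 = 0.208800.
P(overloaded truck | strain alarm, structural fatigue) = 0.208800 / 0.573600 ≈ 0.3640

P(overloaded truck | strain alarm) ≈ 0.5998; P(overloaded truck | strain alarm, structural fatigue) ≈ 0.3640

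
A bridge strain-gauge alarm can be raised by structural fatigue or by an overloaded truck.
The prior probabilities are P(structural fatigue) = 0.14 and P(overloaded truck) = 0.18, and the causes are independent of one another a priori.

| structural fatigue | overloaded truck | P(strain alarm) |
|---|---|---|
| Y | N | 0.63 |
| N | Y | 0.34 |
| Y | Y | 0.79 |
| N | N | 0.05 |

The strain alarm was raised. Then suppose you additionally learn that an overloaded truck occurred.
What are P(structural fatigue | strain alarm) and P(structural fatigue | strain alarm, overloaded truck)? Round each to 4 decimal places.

P(structural fatigue | strain alarm) ≈ 0.5120; P(structural fatigue | strain alarm, overloaded truck) ≈ 0.2744

P(strain alarm) = 0.05*0.86*0.82 + 0.34*0.86*0.18 + 0.63*0.14*0.82 + 0.79*0.14*0.18 = 0.035260 + 0.052632 + 0.072324 + 0.019908 = 0.180124
Restricting to configurations with structural fatigue present: 0.072324 + 0.019908 = 0.092232.
Hence the posterior is 0.092232/0.180124 ≈ 0.5120.

Now also conditioning on overloaded truck=true:
Sum P(strain alarm|·) weighted by the priors over both values of structural fatigue:
  P(strain alarm | overloaded truck) = 0.34×0.86 + 0.79×0.14
        = 0.292400 + 0.110600 = 0.403000
Keeping only the structural fatigue-present terms gives 0.110600, so
  P(structural fatigue | strain alarm, overloaded truck) = 0.110600 / 0.403000 ≈ 0.2744
— overloaded truck explains away the evidence for structural fatigue.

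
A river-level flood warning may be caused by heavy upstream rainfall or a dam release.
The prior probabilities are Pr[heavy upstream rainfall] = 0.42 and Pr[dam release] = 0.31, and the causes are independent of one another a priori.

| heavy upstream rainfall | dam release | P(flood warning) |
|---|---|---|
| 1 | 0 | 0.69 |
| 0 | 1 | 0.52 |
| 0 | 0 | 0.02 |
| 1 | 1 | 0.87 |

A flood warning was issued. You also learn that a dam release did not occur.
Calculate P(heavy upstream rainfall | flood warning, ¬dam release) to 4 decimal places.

For the numerator, keep only heavy upstream rainfall=true terms: 0.69·0.42 = 0.289800
Normalizer over all consistent configurations: 0.02·0.58 + 0.69·0.42 = 0.301400
Posterior = 0.289800 / 0.301400 ≈ 0.9615

P(heavy upstream rainfall | flood warning, ¬dam release) ≈ 0.9615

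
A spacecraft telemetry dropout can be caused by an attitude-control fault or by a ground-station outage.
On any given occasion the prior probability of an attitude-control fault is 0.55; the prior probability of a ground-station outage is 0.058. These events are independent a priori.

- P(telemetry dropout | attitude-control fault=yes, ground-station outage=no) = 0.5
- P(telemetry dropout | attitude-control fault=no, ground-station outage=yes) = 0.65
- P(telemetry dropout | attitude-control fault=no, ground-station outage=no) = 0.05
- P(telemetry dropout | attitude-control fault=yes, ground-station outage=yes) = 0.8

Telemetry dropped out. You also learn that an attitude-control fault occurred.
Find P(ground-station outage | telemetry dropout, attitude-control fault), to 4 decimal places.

P(ground-station outage | telemetry dropout, attitude-control fault) ≈ 0.0897

P(telemetry dropout | attitude-control fault) = 0.5*0.942 + 0.8*0.058 = 0.471000 + 0.046400 = 0.517400
Restricting to configurations with ground-station outage present: 0.8*0.058 = 0.046400.
So P(ground-station outage | telemetry dropout, attitude-control fault) = 0.046400/0.517400 ≈ 0.0897.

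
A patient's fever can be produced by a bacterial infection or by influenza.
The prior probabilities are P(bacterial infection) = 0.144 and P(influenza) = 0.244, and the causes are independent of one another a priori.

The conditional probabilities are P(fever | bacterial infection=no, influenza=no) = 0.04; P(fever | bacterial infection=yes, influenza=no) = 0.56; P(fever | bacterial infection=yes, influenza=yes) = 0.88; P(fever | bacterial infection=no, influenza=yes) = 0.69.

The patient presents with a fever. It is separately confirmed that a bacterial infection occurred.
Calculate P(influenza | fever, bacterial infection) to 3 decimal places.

P(fever | bacterial infection) = 0.56*0.756 + 0.88*0.244 = 0.423360 + 0.214720 = 0.638080
Restricting to configurations with influenza present: 0.88*0.244 = 0.214720.
P(influenza | fever, bacterial infection) = 0.214720 / 0.638080 ≈ 0.337

P(influenza | fever, bacterial infection) ≈ 0.337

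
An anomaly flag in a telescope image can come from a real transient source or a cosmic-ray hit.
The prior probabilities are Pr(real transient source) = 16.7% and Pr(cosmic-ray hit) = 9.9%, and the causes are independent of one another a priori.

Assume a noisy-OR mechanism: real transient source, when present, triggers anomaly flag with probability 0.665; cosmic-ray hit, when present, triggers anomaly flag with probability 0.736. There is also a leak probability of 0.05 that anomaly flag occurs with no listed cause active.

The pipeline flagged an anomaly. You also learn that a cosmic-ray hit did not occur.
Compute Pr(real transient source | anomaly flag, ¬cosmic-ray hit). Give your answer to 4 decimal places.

Pr(real transient source | anomaly flag, ¬cosmic-ray hit) ≈ 0.7322

Under noisy-OR, P(anomaly flag | causes) = 1 − (1−0.05)·∏(1−qᵢ) over the active causes.
Enumerate both values of real transient source and weight by the priors:
  P(anomaly flag | ¬cosmic-ray hit) = 0.05×0.833 + 0.68175×0.167
        = 0.041650 + 0.113852 = 0.155502
The terms with real transient source present sum to 0.113852, so
  P(real transient source | anomaly flag, ¬cosmic-ray hit) = 0.113852 / 0.155502 ≈ 0.7322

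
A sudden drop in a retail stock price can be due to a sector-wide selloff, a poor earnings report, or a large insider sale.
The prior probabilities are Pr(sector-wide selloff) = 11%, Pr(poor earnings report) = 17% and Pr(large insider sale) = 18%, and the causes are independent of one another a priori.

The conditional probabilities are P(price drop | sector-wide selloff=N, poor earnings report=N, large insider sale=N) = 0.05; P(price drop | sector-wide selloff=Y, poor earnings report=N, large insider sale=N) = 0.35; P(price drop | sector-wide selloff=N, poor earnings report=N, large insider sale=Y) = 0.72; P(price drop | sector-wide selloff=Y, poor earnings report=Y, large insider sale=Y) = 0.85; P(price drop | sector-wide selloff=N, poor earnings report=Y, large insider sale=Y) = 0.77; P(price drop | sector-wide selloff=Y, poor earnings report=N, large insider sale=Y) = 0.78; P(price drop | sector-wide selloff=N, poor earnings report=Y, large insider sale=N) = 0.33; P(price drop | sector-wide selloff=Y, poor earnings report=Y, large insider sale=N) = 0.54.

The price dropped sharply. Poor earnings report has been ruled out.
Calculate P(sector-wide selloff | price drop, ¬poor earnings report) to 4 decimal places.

Weight on sector-wide selloff=true, given the evidence: 0.031570 + 0.015444 = 0.047014
Denominator P(price drop | ¬poor earnings report): 0.05·0.89·0.82 + 0.72·0.89·0.18 + 0.35·0.11·0.82 + 0.78·0.11·0.18 = 0.198848
P(sector-wide selloff | price drop, ¬poor earnings report) = 0.047014/0.198848 ≈ 0.2364

P(sector-wide selloff | price drop, ¬poor earnings report) ≈ 0.2364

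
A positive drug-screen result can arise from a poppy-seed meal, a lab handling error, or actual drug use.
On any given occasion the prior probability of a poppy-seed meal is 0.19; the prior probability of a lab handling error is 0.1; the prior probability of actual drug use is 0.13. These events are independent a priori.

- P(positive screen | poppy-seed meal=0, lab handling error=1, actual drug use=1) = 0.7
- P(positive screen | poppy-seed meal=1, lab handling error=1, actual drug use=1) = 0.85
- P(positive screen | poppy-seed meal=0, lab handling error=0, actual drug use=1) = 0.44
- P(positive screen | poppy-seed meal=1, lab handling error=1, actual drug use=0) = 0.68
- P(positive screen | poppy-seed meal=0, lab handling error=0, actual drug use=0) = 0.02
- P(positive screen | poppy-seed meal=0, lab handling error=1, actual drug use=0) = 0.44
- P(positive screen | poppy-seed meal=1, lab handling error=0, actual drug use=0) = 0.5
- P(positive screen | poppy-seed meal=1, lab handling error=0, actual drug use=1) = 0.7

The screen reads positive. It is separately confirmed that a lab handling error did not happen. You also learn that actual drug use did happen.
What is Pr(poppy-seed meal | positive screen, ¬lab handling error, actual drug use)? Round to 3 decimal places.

Pr(poppy-seed meal | positive screen, ¬lab handling error, actual drug use) ≈ 0.272

P(positive screen | ¬lab handling error, actual drug use) = 0.44·0.81 + 0.7·0.19 = 0.356400 + 0.133000 = 0.489400
Of this, 0.133000 comes from 0.7·0.19 (the poppy-seed meal=true cases).
P(poppy-seed meal | positive screen, ¬lab handling error, actual drug use) = 0.133000 / 0.489400 ≈ 0.272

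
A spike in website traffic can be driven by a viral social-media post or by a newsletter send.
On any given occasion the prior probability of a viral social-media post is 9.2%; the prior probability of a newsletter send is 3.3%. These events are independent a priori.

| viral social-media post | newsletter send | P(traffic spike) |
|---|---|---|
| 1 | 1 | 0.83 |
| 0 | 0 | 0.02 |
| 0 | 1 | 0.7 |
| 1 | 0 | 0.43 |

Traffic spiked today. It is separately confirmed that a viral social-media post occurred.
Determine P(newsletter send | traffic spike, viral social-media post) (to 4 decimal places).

P(newsletter send | traffic spike, viral social-media post) ≈ 0.0618

P(traffic spike | viral social-media post) = 0.43·0.967 + 0.83·0.033 = 0.415810 + 0.027390 = 0.443200
Restricting to configurations with newsletter send present: 0.83·0.033 = 0.027390.
Hence the posterior is 0.027390/0.443200 ≈ 0.0618.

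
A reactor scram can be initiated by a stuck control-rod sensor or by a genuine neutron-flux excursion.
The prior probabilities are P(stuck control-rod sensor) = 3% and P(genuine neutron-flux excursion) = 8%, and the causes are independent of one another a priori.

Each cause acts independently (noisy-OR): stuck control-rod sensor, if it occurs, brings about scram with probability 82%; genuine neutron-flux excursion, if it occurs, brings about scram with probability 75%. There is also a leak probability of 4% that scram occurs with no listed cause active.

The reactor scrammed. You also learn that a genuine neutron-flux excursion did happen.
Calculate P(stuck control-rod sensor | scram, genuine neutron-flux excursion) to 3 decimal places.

Under noisy-OR, P(scram | causes) = 1 − (1−0.04)·∏(1−qᵢ) over the active causes.
P(scram | genuine neutron-flux excursion) = 0.76*0.97 + 0.9568*0.03 = 0.737200 + 0.028704 = 0.765904
Of this, 0.028704 comes from 0.9568*0.03 (the stuck control-rod sensor=true cases).
So P(stuck control-rod sensor | scram, genuine neutron-flux excursion) = 0.028704/0.765904 ≈ 0.037.

P(stuck control-rod sensor | scram, genuine neutron-flux excursion) ≈ 0.037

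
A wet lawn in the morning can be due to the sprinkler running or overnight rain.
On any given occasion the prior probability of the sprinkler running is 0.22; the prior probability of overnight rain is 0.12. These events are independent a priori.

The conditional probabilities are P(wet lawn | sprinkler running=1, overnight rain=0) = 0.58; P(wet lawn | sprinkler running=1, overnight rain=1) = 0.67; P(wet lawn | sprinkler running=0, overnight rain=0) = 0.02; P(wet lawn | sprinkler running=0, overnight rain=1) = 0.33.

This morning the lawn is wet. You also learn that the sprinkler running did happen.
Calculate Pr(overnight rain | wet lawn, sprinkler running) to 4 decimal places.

By total probability over both values of overnight rain:
  P(wet lawn | sprinkler running) = 0.58·0.88 + 0.67·0.12
        = 0.510400 + 0.080400 = 0.590800
Keeping only the overnight rain-present terms gives 0.080400, so
  P(overnight rain | wet lawn, sprinkler running) = 0.080400 / 0.590800 ≈ 0.1361

Pr(overnight rain | wet lawn, sprinkler running) ≈ 0.1361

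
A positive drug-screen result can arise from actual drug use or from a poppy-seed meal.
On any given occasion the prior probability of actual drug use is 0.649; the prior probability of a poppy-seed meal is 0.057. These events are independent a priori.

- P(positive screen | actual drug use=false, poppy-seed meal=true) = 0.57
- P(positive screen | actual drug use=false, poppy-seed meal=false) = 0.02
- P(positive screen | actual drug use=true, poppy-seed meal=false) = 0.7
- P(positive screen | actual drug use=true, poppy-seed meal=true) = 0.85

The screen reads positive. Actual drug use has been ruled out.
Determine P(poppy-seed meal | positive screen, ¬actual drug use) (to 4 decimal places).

P(poppy-seed meal | positive screen, ¬actual drug use) ≈ 0.6327

Enumerate both values of poppy-seed meal and weight by the priors:
  P(positive screen | ¬actual drug use) = 0.02·0.943 + 0.57·0.057
        = 0.018860 + 0.032490 = 0.051350
Configurations with poppy-seed meal contribute 0.032490, so
  P(poppy-seed meal | positive screen, ¬actual drug use) = 0.032490 / 0.051350 ≈ 0.6327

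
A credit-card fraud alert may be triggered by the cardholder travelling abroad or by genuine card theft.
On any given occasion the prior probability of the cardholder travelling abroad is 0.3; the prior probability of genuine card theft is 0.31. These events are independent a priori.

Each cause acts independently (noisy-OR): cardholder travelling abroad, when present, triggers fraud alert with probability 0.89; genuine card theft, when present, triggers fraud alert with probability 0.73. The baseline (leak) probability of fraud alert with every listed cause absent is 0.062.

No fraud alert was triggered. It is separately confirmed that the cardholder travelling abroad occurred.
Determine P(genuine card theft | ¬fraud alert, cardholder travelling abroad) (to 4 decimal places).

Under noisy-OR, P(fraud alert | causes) = 1 − (1−0.062)·∏(1−qᵢ) over the active causes.
For the numerator, keep only genuine card theft=true terms: 0.027859*0.31 = 0.008636
The normalizing constant is 0.10318*0.69 + 0.027859*0.31 = 0.079830
P(genuine card theft | ¬fraud alert, cardholder travelling abroad) = 0.008636/0.079830 ≈ 0.1082

P(genuine card theft | ¬fraud alert, cardholder travelling abroad) ≈ 0.1082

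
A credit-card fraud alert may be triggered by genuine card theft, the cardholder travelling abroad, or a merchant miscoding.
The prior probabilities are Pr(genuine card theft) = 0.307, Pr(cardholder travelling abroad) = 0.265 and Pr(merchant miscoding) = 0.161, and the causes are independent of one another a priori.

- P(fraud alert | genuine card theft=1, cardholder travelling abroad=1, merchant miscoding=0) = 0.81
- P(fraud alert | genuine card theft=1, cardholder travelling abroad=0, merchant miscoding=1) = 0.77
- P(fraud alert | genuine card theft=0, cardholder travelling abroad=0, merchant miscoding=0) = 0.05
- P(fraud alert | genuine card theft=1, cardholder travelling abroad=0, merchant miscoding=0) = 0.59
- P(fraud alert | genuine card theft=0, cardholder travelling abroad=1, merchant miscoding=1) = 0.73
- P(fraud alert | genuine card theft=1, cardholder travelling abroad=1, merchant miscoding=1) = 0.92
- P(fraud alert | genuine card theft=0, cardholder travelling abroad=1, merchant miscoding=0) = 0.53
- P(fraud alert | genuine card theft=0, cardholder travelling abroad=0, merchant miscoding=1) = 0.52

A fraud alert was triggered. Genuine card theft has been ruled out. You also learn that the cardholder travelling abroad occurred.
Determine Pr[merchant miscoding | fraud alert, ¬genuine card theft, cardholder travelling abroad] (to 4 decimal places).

P(fraud alert | ¬genuine card theft, cardholder travelling abroad) = 0.53·0.839 + 0.73·0.161 = 0.444670 + 0.117530 = 0.562200
Restricting to configurations with merchant miscoding present: 0.73·0.161 = 0.117530.
P(merchant miscoding | fraud alert, ¬genuine card theft, cardholder travelling abroad) = 0.117530 / 0.562200 ≈ 0.2091

Pr[merchant miscoding | fraud alert, ¬genuine card theft, cardholder travelling abroad] ≈ 0.2091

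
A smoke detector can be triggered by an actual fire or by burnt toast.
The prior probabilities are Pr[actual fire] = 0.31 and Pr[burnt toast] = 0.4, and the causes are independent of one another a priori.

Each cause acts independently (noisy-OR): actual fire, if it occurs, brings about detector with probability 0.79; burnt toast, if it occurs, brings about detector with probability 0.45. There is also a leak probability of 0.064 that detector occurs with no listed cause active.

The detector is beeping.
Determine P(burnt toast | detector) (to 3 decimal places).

Under noisy-OR, P(detector | causes) = 1 − (1−0.064)·∏(1−qᵢ) over the active causes.
Enumerate the 4 (actual fire, burnt toast) configurations and weight by the priors:
  P(detector) = 0.064×0.69×0.6 + 0.4852×0.69×0.4 + 0.80344×0.31×0.6 + 0.891892×0.31×0.4
        = 0.026496 + 0.133915 + 0.149440 + 0.110595 = 0.420446
The terms with burnt toast present sum to 0.244510, so
  P(burnt toast | detector) = 0.244510 / 0.420446 ≈ 0.582

P(burnt toast | detector) ≈ 0.582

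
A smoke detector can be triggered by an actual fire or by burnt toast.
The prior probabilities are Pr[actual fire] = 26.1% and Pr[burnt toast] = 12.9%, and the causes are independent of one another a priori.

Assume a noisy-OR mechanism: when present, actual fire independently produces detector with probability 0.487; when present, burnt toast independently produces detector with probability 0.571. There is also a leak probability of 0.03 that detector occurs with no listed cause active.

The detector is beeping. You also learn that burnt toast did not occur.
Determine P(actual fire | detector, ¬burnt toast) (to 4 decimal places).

Under noisy-OR, P(detector | causes) = 1 − (1−0.03)·∏(1−qᵢ) over the active causes.
P(detector | ¬burnt toast) = 0.03·0.739 + 0.50239·0.261 = 0.022170 + 0.131124 = 0.153294
Of this, 0.131124 comes from 0.50239·0.261 (the actual fire=true cases).
So P(actual fire | detector, ¬burnt toast) = 0.131124/0.153294 ≈ 0.8554.

P(actual fire | detector, ¬burnt toast) ≈ 0.8554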